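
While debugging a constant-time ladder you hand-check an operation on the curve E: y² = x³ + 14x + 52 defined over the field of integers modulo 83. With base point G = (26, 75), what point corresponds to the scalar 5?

Double-and-add on 5 = (101)₂. Start with G = (26, 75) for the leading 1-bit.
double: tangent at (26, 75): λ = (3·26² + 14)/(2·75) ≡ 50/67. 67⁻¹ ≡ 57 (mod 83), so λ ≡ 50·57 ≡ 28.
  x = λ² - 26 - 26 = 784 - 52 ≡ 68; y = λ·(26 - 68) - 75 ≡ 77. → (68, 77)
double: tangent at (68, 77): λ = (3·68² + 14)/(2·77) ≡ 25/71. 71⁻¹ ≡ 76 (mod 83), so λ ≡ 25·76 ≡ 74.
  x = λ² - 68 - 68 = 5476 - 136 ≡ 28; y = λ·(68 - 28) - 77 ≡ 61. → (28, 61)
add G: (28, 61) + (26, 75). λ = (75 - 61)/(26 - 28) ≡ 14/81 mod 83. 81⁻¹ ≡ 41 (mod 83), so λ ≡ 76.
  x = λ² - 28 - 26 = 5776 - 54 ≡ 78; y = λ·(28 - 78) - 61 ≡ 40. → (78, 40)

(78, 40)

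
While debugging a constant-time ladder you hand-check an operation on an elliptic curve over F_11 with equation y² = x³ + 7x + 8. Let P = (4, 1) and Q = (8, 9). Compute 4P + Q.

First 4P:
Double-and-add on 4 = (100)₂. Start with P = (4, 1) for the leading 1-bit.
double: tangent at (4, 1): λ = (3·4² + 7)/(2·1) ≡ 0/2. 2⁻¹ ≡ 6 (mod 11), so λ ≡ 0·6 ≡ 0.
  x = λ² - 4 - 4 = 0 - 8 ≡ 3; y = λ·(4 - 3) - 1 ≡ 10. → (3, 10)
double: tangent at (3, 10): λ = (3·3² + 7)/(2·10) ≡ 1/9. 9⁻¹ ≡ 5 (mod 11) since 9·5 = 45 ≡ 1, so λ ≡ 1·5 ≡ 5.
  x = λ² - 3 - 3 = 25 - 6 ≡ 8; y = λ·(3 - 8) - 10 ≡ 9. → (8, 9)
4P = (8, 9).
Finally 4P + Q:
tangent at (8, 9): λ = (3·8² + 7)/(2·9) ≡ 1/7. 7⁻¹ ≡ 8 (mod 11) since 7·8 = 56 ≡ 1, so λ ≡ 1·8 ≡ 8.
  x = λ² - 8 - 8 = 64 - 16 ≡ 4; y = λ·(8 - 4) - 9 ≡ 1. → (4, 1)

(4, 1)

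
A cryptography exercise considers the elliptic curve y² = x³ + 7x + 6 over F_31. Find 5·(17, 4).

Write G = (17, 4).
Repeated addition: build up to 5G.
2G: tangent at (17, 4): λ = (3·17² + 7)/(2·4) ≡ 6/8. 8⁻¹ ≡ 4 (mod 31) since 8·4 = 32 ≡ 1, so λ ≡ 6·4 ≡ 24.
  x = λ² - 17 - 17 = 576 - 34 ≡ 15; y = λ·(17 - 15) - 4 ≡ 13. → (15, 13)
3G: (15, 13) + (17, 4). λ = (4 - 13)/(17 - 15) ≡ 22/2 mod 31. 2⁻¹ ≡ 16 (mod 31), so λ ≡ 11.
  x = λ² - 15 - 17 = 121 - 32 ≡ 27; y = λ·(15 - 27) - 13 ≡ 10. → (27, 10)
4G: (27, 10) + (17, 4). λ = (4 - 10)/(17 - 27) ≡ 25/21 mod 31. 21⁻¹ ≡ 3 (mod 31), so λ ≡ 13.
  x = λ² - 27 - 17 = 169 - 44 ≡ 1; y = λ·(27 - 1) - 10 ≡ 18. → (1, 18)
5G: (1, 18) + (17, 4). λ = (4 - 18)/(17 - 1) ≡ 17/16 mod 31. 16⁻¹ ≡ 2 (mod 31) since 16·2 = 32 ≡ 1, so λ ≡ 3.
  x = λ² - 1 - 17 = 9 - 18 ≡ 22; y = λ·(1 - 22) - 18 ≡ 12. → (22, 12)

(22, 12)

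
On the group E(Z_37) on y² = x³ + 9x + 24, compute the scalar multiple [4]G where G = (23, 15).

Repeated addition: build up to 4G.
2G: tangent at (23, 15): λ = (3·23² + 9)/(2·15) ≡ 5/30. 30⁻¹ ≡ 21 (mod 37), so λ ≡ 5·21 ≡ 31.
  x = λ² - 23 - 23 = 961 - 46 ≡ 27; y = λ·(23 - 27) - 15 ≡ 9. → (27, 9)
3G: (27, 9) + (23, 15). λ = (15 - 9)/(23 - 27) ≡ 6/33 mod 37. 33⁻¹ ≡ 9 (mod 37) since 33·9 = 297 ≡ 1, so λ ≡ 17.
  x = λ² - 27 - 23 = 289 - 50 ≡ 17; y = λ·(27 - 17) - 9 ≡ 13. → (17, 13)
4G: (17, 13) + (23, 15). λ = (15 - 13)/(23 - 17) ≡ 2/6 mod 37. 6⁻¹ ≡ 31 (mod 37) since 6·31 = 186 ≡ 1, so λ ≡ 25.
  x = λ² - 17 - 23 = 625 - 40 ≡ 30; y = λ·(17 - 30) - 13 ≡ 32. → (30, 32)

(30, 32)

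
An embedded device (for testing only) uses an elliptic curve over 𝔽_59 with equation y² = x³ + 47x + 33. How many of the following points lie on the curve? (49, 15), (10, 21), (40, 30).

(49, 15): 15² ≡ 48, rhs ≡ 38 → off.
(10, 21): 21² ≡ 28, rhs ≡ 28 → on.
(40, 30): 30² ≡ 15, rhs ≡ 10 → off.

1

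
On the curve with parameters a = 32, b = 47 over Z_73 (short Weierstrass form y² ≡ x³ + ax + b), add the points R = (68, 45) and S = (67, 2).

(35, 60)

(68, 45) + (67, 2). λ = (2 - 45)/(67 - 68) ≡ 30/72 mod 73. 72⁻¹ ≡ 72 (mod 73), so λ ≡ 43.
  x = λ² - 68 - 67 = 1849 - 135 ≡ 35; y = λ·(68 - 35) - 45 ≡ 60. → (35, 60)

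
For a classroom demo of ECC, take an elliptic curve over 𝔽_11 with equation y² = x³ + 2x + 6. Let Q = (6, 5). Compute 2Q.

(10, 6)

tangent at (6, 5): λ = (3·6² + 2)/(2·5) ≡ 0/10. 10⁻¹ ≡ 10 (mod 11), so λ ≡ 0·10 ≡ 0.
  x = λ² - 6 - 6 = 0 - 12 ≡ 10; y = λ·(6 - 10) - 5 ≡ 6. → (10, 6)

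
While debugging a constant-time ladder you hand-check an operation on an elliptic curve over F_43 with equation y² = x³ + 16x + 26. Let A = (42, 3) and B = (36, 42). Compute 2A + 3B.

First 2A:
Repeated addition: build up to 2A.
2A: tangent at (42, 3): λ = (3·42² + 16)/(2·3) ≡ 19/6. 6⁻¹ ≡ 36 (mod 43) since 6·36 = 216 ≡ 1, so λ ≡ 19·36 ≡ 39.
  x = λ² - 42 - 42 = 1521 - 84 ≡ 18; y = λ·(42 - 18) - 3 ≡ 30. → (18, 30)
2A = (18, 30).
Next 3B:
Repeated addition: build up to 3B.
2B: tangent at (36, 42): λ = (3·36² + 16)/(2·42) ≡ 34/41. 41⁻¹ ≡ 21 (mod 43), so λ ≡ 34·21 ≡ 26.
  x = λ² - 36 - 36 = 676 - 72 ≡ 2; y = λ·(36 - 2) - 42 ≡ 25. → (2, 25)
3B: (2, 25) + (36, 42). λ = (42 - 25)/(36 - 2) ≡ 17/34 mod 43. 34⁻¹ ≡ 19 (mod 43), so λ ≡ 22.
  x = λ² - 2 - 36 = 484 - 38 ≡ 16; y = λ·(2 - 16) - 25 ≡ 11. → (16, 11)
3B = (16, 11).
Finally 2A + 3B:
(18, 30) + (16, 11). λ = (11 - 30)/(16 - 18) ≡ 24/41 mod 43. 41⁻¹ ≡ 21 (mod 43) since 41·21 = 861 ≡ 1, so λ ≡ 31.
  x = λ² - 18 - 16 = 961 - 34 ≡ 24; y = λ·(18 - 24) - 30 ≡ 42. → (24, 42)

(24, 42)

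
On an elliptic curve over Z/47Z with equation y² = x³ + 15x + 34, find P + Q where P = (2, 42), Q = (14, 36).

(43, 2)

(2, 42) + (14, 36). λ = (36 - 42)/(14 - 2) ≡ 41/12 mod 47. 12⁻¹ ≡ 4 (mod 47), so λ ≡ 23.
  x = λ² - 2 - 14 = 529 - 16 ≡ 43; y = λ·(2 - 43) - 42 ≡ 2. → (43, 2)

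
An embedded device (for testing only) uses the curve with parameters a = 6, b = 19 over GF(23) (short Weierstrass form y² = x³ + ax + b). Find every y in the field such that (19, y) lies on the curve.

0

x³ + 6x + 19 = 6992 ≡ 0 (mod 23).
Only y = 0 satisfies y² ≡ 0.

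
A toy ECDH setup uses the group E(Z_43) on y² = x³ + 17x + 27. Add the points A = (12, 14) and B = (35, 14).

(39, 29)

(12, 14) + (35, 14). λ = (14 - 14)/(35 - 12) ≡ 0/23 mod 43. 23⁻¹ ≡ 15 (mod 43), so λ ≡ 0.
  x = λ² - 12 - 35 = 0 - 47 ≡ 39; y = λ·(12 - 39) - 14 ≡ 29. → (39, 29)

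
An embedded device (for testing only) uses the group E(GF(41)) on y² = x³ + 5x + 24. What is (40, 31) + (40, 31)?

tangent at (40, 31): λ = (3·40² + 5)/(2·31) ≡ 8/21. 21⁻¹ ≡ 2 (mod 41), so λ ≡ 8·2 ≡ 16.
  x = λ² - 40 - 40 = 256 - 80 ≡ 12; y = λ·(40 - 12) - 31 ≡ 7. → (12, 7)

(12, 7)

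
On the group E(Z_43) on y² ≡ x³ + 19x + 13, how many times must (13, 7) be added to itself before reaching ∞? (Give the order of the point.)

2P: tangent at (13, 7): λ = (3·13² + 19)/(2·7) ≡ 10/14. 14⁻¹ ≡ 40 (mod 43), so λ ≡ 10·40 ≡ 13.
  x = λ² - 13 - 13 = 169 - 26 ≡ 14; y = λ·(13 - 14) - 7 ≡ 23. → (14, 23)
3P: (14, 23) + (13, 7). λ = (7 - 23)/(13 - 14) ≡ 27/42 mod 43. 42⁻¹ ≡ 42 (mod 43), so λ ≡ 16.
  x = λ² - 14 - 13 = 256 - 27 ≡ 14; y = λ·(14 - 14) - 23 ≡ 20. → (14, 20)
4P: (14, 20) + (13, 7). λ = (7 - 20)/(13 - 14) ≡ 30/42 mod 43. 42⁻¹ ≡ 42 (mod 43), so λ ≡ 13.
  x = λ² - 14 - 13 = 169 - 27 ≡ 13; y = λ·(14 - 13) - 20 ≡ 36. → (13, 36)
5P: (13, 36) + (13, 7): same x and y₁ ≡ -y₂, so the sum is ∞.
5P = ∞, so the order is 5.

5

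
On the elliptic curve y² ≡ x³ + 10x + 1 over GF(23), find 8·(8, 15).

Write G = (8, 15).
Double-and-add on 8 = (1000)₂. Start with G = (8, 15) for the leading 1-bit.
double: tangent at (8, 15): λ = (3·8² + 10)/(2·15) ≡ 18/7. 7⁻¹ ≡ 10 (mod 23) since 7·10 = 70 ≡ 1, so λ ≡ 18·10 ≡ 19.
  x = λ² - 8 - 8 = 361 - 16 ≡ 0; y = λ·(8 - 0) - 15 ≡ 22. → (0, 22)
double: tangent at (0, 22): λ = (3·0² + 10)/(2·22) ≡ 10/21. 21⁻¹ ≡ 11 (mod 23), so λ ≡ 10·11 ≡ 18.
  x = λ² - 0 - 0 = 324 - 0 ≡ 2; y = λ·(0 - 2) - 22 ≡ 11. → (2, 11)
double: tangent at (2, 11): λ = (3·2² + 10)/(2·11) ≡ 22/22. 22⁻¹ ≡ 22 (mod 23), so λ ≡ 22·22 ≡ 1.
  x = λ² - 2 - 2 = 1 - 4 ≡ 20; y = λ·(2 - 20) - 11 ≡ 17. → (20, 17)

(20, 17)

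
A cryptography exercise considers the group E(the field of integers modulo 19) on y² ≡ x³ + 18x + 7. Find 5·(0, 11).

(18, 8)

Write Q = (0, 11).
Repeated addition: build up to 5Q.
2Q: tangent at (0, 11): λ = (3·0² + 18)/(2·11) ≡ 18/3. 3⁻¹ ≡ 13 (mod 19), so λ ≡ 18·13 ≡ 6.
  x = λ² - 0 - 0 = 36 - 0 ≡ 17; y = λ·(0 - 17) - 11 ≡ 1. → (17, 1)
3Q: (17, 1) + (0, 11). λ = (11 - 1)/(0 - 17) ≡ 10/2 mod 19. 2⁻¹ ≡ 10 (mod 19), so λ ≡ 5.
  x = λ² - 17 - 0 = 25 - 17 ≡ 8; y = λ·(17 - 8) - 1 ≡ 6. → (8, 6)
4Q: (8, 6) + (0, 11). λ = (11 - 6)/(0 - 8) ≡ 5/11 mod 19. 11⁻¹ ≡ 7 (mod 19), so λ ≡ 16.
  x = λ² - 8 - 0 = 256 - 8 ≡ 1; y = λ·(8 - 1) - 6 ≡ 11. → (1, 11)
5Q: (1, 11) + (0, 11). λ = (11 - 11)/(0 - 1) ≡ 0/18 mod 19. 18⁻¹ ≡ 18 (mod 19), so λ ≡ 0.
  x = λ² - 1 - 0 = 0 - 1 ≡ 18; y = λ·(1 - 18) - 11 ≡ 8. → (18, 8)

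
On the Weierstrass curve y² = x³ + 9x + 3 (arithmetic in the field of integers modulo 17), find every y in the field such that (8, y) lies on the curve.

3, 14

x³ + 9x + 3 = 587 ≡ 9 (mod 17).
Square roots of 9 mod 17: 3 and 14 (since 3² = 9 ≡ 9).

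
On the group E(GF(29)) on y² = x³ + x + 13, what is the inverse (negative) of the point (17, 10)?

(17, 19)

-(17, 10) = (17, -10 mod 29) = (17, 19).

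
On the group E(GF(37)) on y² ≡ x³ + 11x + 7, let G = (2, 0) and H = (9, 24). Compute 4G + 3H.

First 4G:
Repeated addition: build up to 4G.
2G: (2, 0) + (2, 0): same x and y₁ ≡ -y₂, so the sum is O.
3G: O + (2, 0) = (2, 0) (identity).
4G: (2, 0) + (2, 0): same x and y₁ ≡ -y₂, so the sum is O.
4G = O.
Next 3H:
Repeated addition: build up to 3H.
2H: tangent at (9, 24): λ = (3·9² + 11)/(2·24) ≡ 32/11. 11⁻¹ ≡ 27 (mod 37), so λ ≡ 32·27 ≡ 13.
  x = λ² - 9 - 9 = 169 - 18 ≡ 3; y = λ·(9 - 3) - 24 ≡ 17. → (3, 17)
3H: (3, 17) + (9, 24). λ = (24 - 17)/(9 - 3) ≡ 7/6 mod 37. 6⁻¹ ≡ 31 (mod 37), so λ ≡ 32.
  x = λ² - 3 - 9 = 1024 - 12 ≡ 13; y = λ·(3 - 13) - 17 ≡ 33. → (13, 33)
3H = (13, 33).
Finally 4G + 3H:
O + (13, 33) = (13, 33) (identity).

(13, 33)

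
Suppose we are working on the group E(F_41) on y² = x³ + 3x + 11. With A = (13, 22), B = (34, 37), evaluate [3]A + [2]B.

First 3A:
Repeated addition: build up to 3A.
2A: tangent at (13, 22): λ = (3·13² + 3)/(2·22) ≡ 18/3. 3⁻¹ ≡ 14 (mod 41), so λ ≡ 18·14 ≡ 6.
  x = λ² - 13 - 13 = 36 - 26 ≡ 10; y = λ·(13 - 10) - 22 ≡ 37. → (10, 37)
3A: (10, 37) + (13, 22). λ = (22 - 37)/(13 - 10) ≡ 26/3 mod 41. 3⁻¹ ≡ 14 (mod 41) since 3·14 = 42 ≡ 1, so λ ≡ 36.
  x = λ² - 10 - 13 = 1296 - 23 ≡ 2; y = λ·(10 - 2) - 37 ≡ 5. → (2, 5)
3A = (2, 5).
Next 2B:
Repeated addition: build up to 2B.
2B: tangent at (34, 37): λ = (3·34² + 3)/(2·37) ≡ 27/33. 33⁻¹ ≡ 5 (mod 41) since 33·5 = 165 ≡ 1, so λ ≡ 27·5 ≡ 12.
  x = λ² - 34 - 34 = 144 - 68 ≡ 35; y = λ·(34 - 35) - 37 ≡ 33. → (35, 33)
2B = (35, 33).
Finally 3A + 2B:
(2, 5) + (35, 33). λ = (33 - 5)/(35 - 2) ≡ 28/33 mod 41. 33⁻¹ ≡ 5 (mod 41), so λ ≡ 17.
  x = λ² - 2 - 35 = 289 - 37 ≡ 6; y = λ·(2 - 6) - 5 ≡ 9. → (6, 9)

(6, 9)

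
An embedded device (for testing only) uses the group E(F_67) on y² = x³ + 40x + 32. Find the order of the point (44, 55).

4

2P: tangent at (44, 55): λ = (3·44² + 40)/(2·55) ≡ 19/43. 43⁻¹ ≡ 53 (mod 67) since 43·53 = 2279 ≡ 1, so λ ≡ 19·53 ≡ 2.
  x = λ² - 44 - 44 = 4 - 88 ≡ 50; y = λ·(44 - 50) - 55 ≡ 0. → (50, 0)
3P: (50, 0) + (44, 55). λ = (55 - 0)/(44 - 50) ≡ 55/61 mod 67. 61⁻¹ ≡ 11 (mod 67) since 61·11 = 671 ≡ 1, so λ ≡ 2.
  x = λ² - 50 - 44 = 4 - 94 ≡ 44; y = λ·(50 - 44) - 0 ≡ 12. → (44, 12)
4P: (44, 12) + (44, 55): same x and y₁ ≡ -y₂, so the sum is O.
4P = O, so the order is 4.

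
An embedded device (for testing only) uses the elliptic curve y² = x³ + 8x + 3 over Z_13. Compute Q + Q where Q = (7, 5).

tangent at (7, 5): λ = (3·7² + 8)/(2·5) ≡ 12/10. 10⁻¹ ≡ 4 (mod 13), so λ ≡ 12·4 ≡ 9.
  x = λ² - 7 - 7 = 81 - 14 ≡ 2; y = λ·(7 - 2) - 5 ≡ 1. → (2, 1)

(2, 1)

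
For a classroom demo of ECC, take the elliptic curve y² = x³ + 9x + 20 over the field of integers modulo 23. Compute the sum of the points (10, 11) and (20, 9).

(10, 11) + (20, 9). λ = (9 - 11)/(20 - 10) ≡ 21/10 mod 23. 10⁻¹ ≡ 7 (mod 23), so λ ≡ 9.
  x = λ² - 10 - 20 = 81 - 30 ≡ 5; y = λ·(10 - 5) - 11 ≡ 11. → (5, 11)

(5, 11)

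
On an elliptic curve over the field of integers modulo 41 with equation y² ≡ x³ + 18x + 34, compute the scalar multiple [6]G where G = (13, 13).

(17, 28)

Double-and-add on 6 = (110)₂. Start with G = (13, 13) for the leading 1-bit.
double: tangent at (13, 13): λ = (3·13² + 18)/(2·13) ≡ 33/26. 26⁻¹ ≡ 30 (mod 41), so λ ≡ 33·30 ≡ 6.
  x = λ² - 13 - 13 = 36 - 26 ≡ 10; y = λ·(13 - 10) - 13 ≡ 5. → (10, 5)
add G: (10, 5) + (13, 13). λ = (13 - 5)/(13 - 10) ≡ 8/3 mod 41. 3⁻¹ ≡ 14 (mod 41), so λ ≡ 30.
  x = λ² - 10 - 13 = 900 - 23 ≡ 16; y = λ·(10 - 16) - 5 ≡ 20. → (16, 20)
double: tangent at (16, 20): λ = (3·16² + 18)/(2·20) ≡ 7/40. 40⁻¹ ≡ 40 (mod 41), so λ ≡ 7·40 ≡ 34.
  x = λ² - 16 - 16 = 1156 - 32 ≡ 17; y = λ·(16 - 17) - 20 ≡ 28. → (17, 28)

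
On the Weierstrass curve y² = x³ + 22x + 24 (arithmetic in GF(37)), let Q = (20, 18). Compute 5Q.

Repeated addition: build up to 5Q.
2Q: tangent at (20, 18): λ = (3·20² + 22)/(2·18) ≡ 1/36. 36⁻¹ ≡ 36 (mod 37), so λ ≡ 1·36 ≡ 36.
  x = λ² - 20 - 20 = 1296 - 40 ≡ 35; y = λ·(20 - 35) - 18 ≡ 34. → (35, 34)
3Q: (35, 34) + (20, 18). λ = (18 - 34)/(20 - 35) ≡ 21/22 mod 37. 22⁻¹ ≡ 32 (mod 37) since 22·32 = 704 ≡ 1, so λ ≡ 6.
  x = λ² - 35 - 20 = 36 - 55 ≡ 18; y = λ·(35 - 18) - 34 ≡ 31. → (18, 31)
4Q: (18, 31) + (20, 18). λ = (18 - 31)/(20 - 18) ≡ 24/2 mod 37. 2⁻¹ ≡ 19 (mod 37), so λ ≡ 12.
  x = λ² - 18 - 20 = 144 - 38 ≡ 32; y = λ·(18 - 32) - 31 ≡ 23. → (32, 23)
5Q: (32, 23) + (20, 18). λ = (18 - 23)/(20 - 32) ≡ 32/25 mod 37. 25⁻¹ ≡ 3 (mod 37), so λ ≡ 22.
  x = λ² - 32 - 20 = 484 - 52 ≡ 25; y = λ·(32 - 25) - 23 ≡ 20. → (25, 20)

(25, 20)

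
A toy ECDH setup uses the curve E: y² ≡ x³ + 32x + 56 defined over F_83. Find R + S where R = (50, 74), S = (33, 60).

(63, 52)

(50, 74) + (33, 60). λ = (60 - 74)/(33 - 50) ≡ 69/66 mod 83. 66⁻¹ ≡ 39 (mod 83), so λ ≡ 35.
  x = λ² - 50 - 33 = 1225 - 83 ≡ 63; y = λ·(50 - 63) - 74 ≡ 52. → (63, 52)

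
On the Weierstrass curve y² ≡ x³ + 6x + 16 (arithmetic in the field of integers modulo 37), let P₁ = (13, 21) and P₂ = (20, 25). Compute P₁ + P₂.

(13, 21) + (20, 25). λ = (25 - 21)/(20 - 13) ≡ 4/7 mod 37. 7⁻¹ ≡ 16 (mod 37) since 7·16 = 112 ≡ 1, so λ ≡ 27.
  x = λ² - 13 - 20 = 729 - 33 ≡ 30; y = λ·(13 - 30) - 21 ≡ 1. → (30, 1)

(30, 1)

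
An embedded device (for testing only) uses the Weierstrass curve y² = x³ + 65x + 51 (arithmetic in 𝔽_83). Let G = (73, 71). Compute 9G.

(53, 20)

Double-and-add on 9 = (1001)₂. Start with G = (73, 71) for the leading 1-bit.
double: tangent at (73, 71): λ = (3·73² + 65)/(2·71) ≡ 33/59. 59⁻¹ ≡ 38 (mod 83), so λ ≡ 33·38 ≡ 9.
  x = λ² - 73 - 73 = 81 - 146 ≡ 18; y = λ·(73 - 18) - 71 ≡ 9. → (18, 9)
double: tangent at (18, 9): λ = (3·18² + 65)/(2·9) ≡ 41/18. 18⁻¹ ≡ 60 (mod 83) since 18·60 = 1080 ≡ 1, so λ ≡ 41·60 ≡ 53.
  x = λ² - 18 - 18 = 2809 - 36 ≡ 34; y = λ·(18 - 34) - 9 ≡ 56. → (34, 56)
double: tangent at (34, 56): λ = (3·34² + 65)/(2·56) ≡ 47/29. 29⁻¹ ≡ 63 (mod 83), so λ ≡ 47·63 ≡ 56.
  x = λ² - 34 - 34 = 3136 - 68 ≡ 80; y = λ·(34 - 80) - 56 ≡ 24. → (80, 24)
add G: (80, 24) + (73, 71). λ = (71 - 24)/(73 - 80) ≡ 47/76 mod 83. 76⁻¹ ≡ 71 (mod 83), so λ ≡ 17.
  x = λ² - 80 - 73 = 289 - 153 ≡ 53; y = λ·(80 - 53) - 24 ≡ 20. → (53, 20)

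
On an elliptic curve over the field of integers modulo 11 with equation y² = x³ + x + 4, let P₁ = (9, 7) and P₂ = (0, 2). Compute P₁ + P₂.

(9, 7) + (0, 2). λ = (2 - 7)/(0 - 9) ≡ 6/2 mod 11. 2⁻¹ ≡ 6 (mod 11), so λ ≡ 3.
  x = λ² - 9 - 0 = 9 - 9 ≡ 0; y = λ·(9 - 0) - 7 ≡ 9. → (0, 9)

(0, 9)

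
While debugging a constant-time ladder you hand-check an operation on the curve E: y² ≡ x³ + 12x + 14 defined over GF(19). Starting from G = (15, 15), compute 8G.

Double-and-add on 8 = (1000)₂. Start with G = (15, 15) for the leading 1-bit.
double: tangent at (15, 15): λ = (3·15² + 12)/(2·15) ≡ 3/11. 11⁻¹ ≡ 7 (mod 19) since 11·7 = 77 ≡ 1, so λ ≡ 3·7 ≡ 2.
  x = λ² - 15 - 15 = 4 - 30 ≡ 12; y = λ·(15 - 12) - 15 ≡ 10. → (12, 10)
double: tangent at (12, 10): λ = (3·12² + 12)/(2·10) ≡ 7/1. 1⁻¹ ≡ 1 (mod 19) since 1·1 = 1 ≡ 1, so λ ≡ 7·1 ≡ 7.
  x = λ² - 12 - 12 = 49 - 24 ≡ 6; y = λ·(12 - 6) - 10 ≡ 13. → (6, 13)
double: tangent at (6, 13): λ = (3·6² + 12)/(2·13) ≡ 6/7. 7⁻¹ ≡ 11 (mod 19), so λ ≡ 6·11 ≡ 9.
  x = λ² - 6 - 6 = 81 - 12 ≡ 12; y = λ·(6 - 12) - 13 ≡ 9. → (12, 9)

(12, 9)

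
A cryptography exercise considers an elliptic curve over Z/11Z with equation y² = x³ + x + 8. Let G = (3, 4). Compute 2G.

tangent at (3, 4): λ = (3·3² + 1)/(2·4) ≡ 6/8. 8⁻¹ ≡ 7 (mod 11), so λ ≡ 6·7 ≡ 9.
  x = λ² - 3 - 3 = 81 - 6 ≡ 9; y = λ·(3 - 9) - 4 ≡ 8. → (9, 8)

(9, 8)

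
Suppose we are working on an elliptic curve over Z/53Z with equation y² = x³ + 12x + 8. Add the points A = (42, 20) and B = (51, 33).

(42, 20) + (51, 33). λ = (33 - 20)/(51 - 42) ≡ 13/9 mod 53. 9⁻¹ ≡ 6 (mod 53), so λ ≡ 25.
  x = λ² - 42 - 51 = 625 - 93 ≡ 2; y = λ·(42 - 2) - 20 ≡ 26. → (2, 26)

(2, 26)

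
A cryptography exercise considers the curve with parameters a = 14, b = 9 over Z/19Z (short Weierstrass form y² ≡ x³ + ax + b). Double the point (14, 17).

tangent at (14, 17): λ = (3·14² + 14)/(2·17) ≡ 13/15. 15⁻¹ ≡ 14 (mod 19), so λ ≡ 13·14 ≡ 11.
  x = λ² - 14 - 14 = 121 - 28 ≡ 17; y = λ·(14 - 17) - 17 ≡ 7. → (17, 7)

(17, 7)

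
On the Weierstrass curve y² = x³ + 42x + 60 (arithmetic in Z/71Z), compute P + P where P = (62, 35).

(19, 64)

tangent at (62, 35): λ = (3·62² + 42)/(2·35) ≡ 1/70. 70⁻¹ ≡ 70 (mod 71) since 70·70 = 4900 ≡ 1, so λ ≡ 1·70 ≡ 70.
  x = λ² - 62 - 62 = 4900 - 124 ≡ 19; y = λ·(62 - 19) - 35 ≡ 64. → (19, 64)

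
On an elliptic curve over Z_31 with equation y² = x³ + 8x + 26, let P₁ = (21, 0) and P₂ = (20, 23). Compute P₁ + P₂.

(23, 15)

(21, 0) + (20, 23). λ = (23 - 0)/(20 - 21) ≡ 23/30 mod 31. 30⁻¹ ≡ 30 (mod 31) since 30·30 = 900 ≡ 1, so λ ≡ 8.
  x = λ² - 21 - 20 = 64 - 41 ≡ 23; y = λ·(21 - 23) - 0 ≡ 15. → (23, 15)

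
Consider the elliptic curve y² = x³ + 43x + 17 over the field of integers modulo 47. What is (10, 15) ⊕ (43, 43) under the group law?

(45, 8)

(10, 15) + (43, 43). λ = (43 - 15)/(43 - 10) ≡ 28/33 mod 47. 33⁻¹ ≡ 10 (mod 47) since 33·10 = 330 ≡ 1, so λ ≡ 45.
  x = λ² - 10 - 43 = 2025 - 53 ≡ 45; y = λ·(10 - 45) - 15 ≡ 8. → (45, 8)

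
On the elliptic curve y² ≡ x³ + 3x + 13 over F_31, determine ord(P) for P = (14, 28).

9

2P: tangent at (14, 28): λ = (3·14² + 3)/(2·28) ≡ 2/25. 25⁻¹ ≡ 5 (mod 31), so λ ≡ 2·5 ≡ 10.
  x = λ² - 14 - 14 = 100 - 28 ≡ 10; y = λ·(14 - 10) - 28 ≡ 12. → (10, 12)
3P: (10, 12) + (14, 28). λ = (28 - 12)/(14 - 10) ≡ 16/4 mod 31. 4⁻¹ ≡ 8 (mod 31), so λ ≡ 4.
  x = λ² - 10 - 14 = 16 - 24 ≡ 23; y = λ·(10 - 23) - 12 ≡ 29. → (23, 29)
4P: (23, 29) + (14, 28). λ = (28 - 29)/(14 - 23) ≡ 30/22 mod 31. 22⁻¹ ≡ 24 (mod 31) since 22·24 = 528 ≡ 1, so λ ≡ 7.
  x = λ² - 23 - 14 = 49 - 37 ≡ 12; y = λ·(23 - 12) - 29 ≡ 17. → (12, 17)
5P: (12, 17) + (14, 28). λ = (28 - 17)/(14 - 12) ≡ 11/2 mod 31. 2⁻¹ ≡ 16 (mod 31), so λ ≡ 21.
  x = λ² - 12 - 14 = 441 - 26 ≡ 12; y = λ·(12 - 12) - 17 ≡ 14. → (12, 14)
6P: (12, 14) + (14, 28). λ = (28 - 14)/(14 - 12) ≡ 14/2 mod 31. 2⁻¹ ≡ 16 (mod 31) since 2·16 = 32 ≡ 1, so λ ≡ 7.
  x = λ² - 12 - 14 = 49 - 26 ≡ 23; y = λ·(12 - 23) - 14 ≡ 2. → (23, 2)
7P: (23, 2) + (14, 28). λ = (28 - 2)/(14 - 23) ≡ 26/22 mod 31. 22⁻¹ ≡ 24 (mod 31) since 22·24 = 528 ≡ 1, so λ ≡ 4.
  x = λ² - 23 - 14 = 16 - 37 ≡ 10; y = λ·(23 - 10) - 2 ≡ 19. → (10, 19)
8P: (10, 19) + (14, 28). λ = (28 - 19)/(14 - 10) ≡ 9/4 mod 31. 4⁻¹ ≡ 8 (mod 31) since 4·8 = 32 ≡ 1, so λ ≡ 10.
  x = λ² - 10 - 14 = 100 - 24 ≡ 14; y = λ·(10 - 14) - 19 ≡ 3. → (14, 3)
9P: (14, 3) + (14, 28): same x and y₁ ≡ -y₂, so the sum is 𝒪.
9P = 𝒪, so the order is 9.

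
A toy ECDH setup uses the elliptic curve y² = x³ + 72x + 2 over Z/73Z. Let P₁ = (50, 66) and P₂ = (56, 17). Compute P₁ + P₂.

(50, 66) + (56, 17). λ = (17 - 66)/(56 - 50) ≡ 24/6 mod 73. 6⁻¹ ≡ 61 (mod 73), so λ ≡ 4.
  x = λ² - 50 - 56 = 16 - 106 ≡ 56; y = λ·(50 - 56) - 66 ≡ 56. → (56, 56)

(56, 56)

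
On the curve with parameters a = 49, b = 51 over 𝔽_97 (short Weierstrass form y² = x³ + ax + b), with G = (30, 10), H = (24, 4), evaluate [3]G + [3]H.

(16, 9)

First 3G:
Repeated addition: build up to 3G.
2G: tangent at (30, 10): λ = (3·30² + 49)/(2·10) ≡ 33/20. 20⁻¹ ≡ 34 (mod 97), so λ ≡ 33·34 ≡ 55.
  x = λ² - 30 - 30 = 3025 - 60 ≡ 55; y = λ·(30 - 55) - 10 ≡ 70. → (55, 70)
3G: (55, 70) + (30, 10). λ = (10 - 70)/(30 - 55) ≡ 37/72 mod 97. 72⁻¹ ≡ 31 (mod 97), so λ ≡ 80.
  x = λ² - 55 - 30 = 6400 - 85 ≡ 10; y = λ·(55 - 10) - 70 ≡ 38. → (10, 38)
3G = (10, 38).
Next 3H:
Repeated addition: build up to 3H.
2H: tangent at (24, 4): λ = (3·24² + 49)/(2·4) ≡ 31/8. 8⁻¹ ≡ 85 (mod 97) since 8·85 = 680 ≡ 1, so λ ≡ 31·85 ≡ 16.
  x = λ² - 24 - 24 = 256 - 48 ≡ 14; y = λ·(24 - 14) - 4 ≡ 59. → (14, 59)
3H: (14, 59) + (24, 4). λ = (4 - 59)/(24 - 14) ≡ 42/10 mod 97. 10⁻¹ ≡ 68 (mod 97) since 10·68 = 680 ≡ 1, so λ ≡ 43.
  x = λ² - 14 - 24 = 1849 - 38 ≡ 65; y = λ·(14 - 65) - 59 ≡ 76. → (65, 76)
3H = (65, 76).
Finally 3G + 3H:
(10, 38) + (65, 76). λ = (76 - 38)/(65 - 10) ≡ 38/55 mod 97. 55⁻¹ ≡ 30 (mod 97), so λ ≡ 73.
  x = λ² - 10 - 65 = 5329 - 75 ≡ 16; y = λ·(10 - 16) - 38 ≡ 9. → (16, 9)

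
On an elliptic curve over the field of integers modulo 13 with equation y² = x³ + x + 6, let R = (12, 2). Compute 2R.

tangent at (12, 2): λ = (3·12² + 1)/(2·2) ≡ 4/4. 4⁻¹ ≡ 10 (mod 13) since 4·10 = 40 ≡ 1, so λ ≡ 4·10 ≡ 1.
  x = λ² - 12 - 12 = 1 - 24 ≡ 3; y = λ·(12 - 3) - 2 ≡ 7. → (3, 7)

(3, 7)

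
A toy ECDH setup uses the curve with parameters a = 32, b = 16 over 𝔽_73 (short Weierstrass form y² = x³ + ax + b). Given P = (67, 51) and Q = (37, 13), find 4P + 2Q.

(17, 12)

First 4P:
Repeated addition: build up to 4P.
2P: tangent at (67, 51): λ = (3·67² + 32)/(2·51) ≡ 67/29. 29⁻¹ ≡ 68 (mod 73) since 29·68 = 1972 ≡ 1, so λ ≡ 67·68 ≡ 30.
  x = λ² - 67 - 67 = 900 - 134 ≡ 36; y = λ·(67 - 36) - 51 ≡ 3. → (36, 3)
3P: (36, 3) + (67, 51). λ = (51 - 3)/(67 - 36) ≡ 48/31 mod 73. 31⁻¹ ≡ 33 (mod 73), so λ ≡ 51.
  x = λ² - 36 - 67 = 2601 - 103 ≡ 16; y = λ·(36 - 16) - 3 ≡ 68. → (16, 68)
4P: (16, 68) + (67, 51). λ = (51 - 68)/(67 - 16) ≡ 56/51 mod 73. 51⁻¹ ≡ 63 (mod 73) since 51·63 = 3213 ≡ 1, so λ ≡ 24.
  x = λ² - 16 - 67 = 576 - 83 ≡ 55; y = λ·(16 - 55) - 68 ≡ 18. → (55, 18)
4P = (55, 18).
Next 2Q:
Repeated addition: build up to 2Q.
2Q: tangent at (37, 13): λ = (3·37² + 32)/(2·13) ≡ 51/26. 26⁻¹ ≡ 59 (mod 73) since 26·59 = 1534 ≡ 1, so λ ≡ 51·59 ≡ 16.
  x = λ² - 37 - 37 = 256 - 74 ≡ 36; y = λ·(37 - 36) - 13 ≡ 3. → (36, 3)
2Q = (36, 3).
Finally 4P + 2Q:
(55, 18) + (36, 3). λ = (3 - 18)/(36 - 55) ≡ 58/54 mod 73. 54⁻¹ ≡ 23 (mod 73), so λ ≡ 20.
  x = λ² - 55 - 36 = 400 - 91 ≡ 17; y = λ·(55 - 17) - 18 ≡ 12. → (17, 12)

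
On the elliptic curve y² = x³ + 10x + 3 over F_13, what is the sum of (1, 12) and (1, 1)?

The two points share x = 1 and their y-coordinates satisfy 12 + 1 ≡ 0 (mod 13), so they are inverses. Their sum is ∞.

O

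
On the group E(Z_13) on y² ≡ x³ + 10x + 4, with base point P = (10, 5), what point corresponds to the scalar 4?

(0, 2)

Double-and-add on 4 = (100)₂. Start with P = (10, 5) for the leading 1-bit.
double: tangent at (10, 5): λ = (3·10² + 10)/(2·5) ≡ 11/10. 10⁻¹ ≡ 4 (mod 13), so λ ≡ 11·4 ≡ 5.
  x = λ² - 10 - 10 = 25 - 20 ≡ 5; y = λ·(10 - 5) - 5 ≡ 7. → (5, 7)
double: tangent at (5, 7): λ = (3·5² + 10)/(2·7) ≡ 7/1. 1⁻¹ ≡ 1 (mod 13), so λ ≡ 7·1 ≡ 7.
  x = λ² - 5 - 5 = 49 - 10 ≡ 0; y = λ·(5 - 0) - 7 ≡ 2. → (0, 2)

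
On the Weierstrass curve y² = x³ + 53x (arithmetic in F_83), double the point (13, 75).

(37, 18)

tangent at (13, 75): λ = (3·13² + 53)/(2·75) ≡ 62/67. 67⁻¹ ≡ 57 (mod 83) since 67·57 = 3819 ≡ 1, so λ ≡ 62·57 ≡ 48.
  x = λ² - 13 - 13 = 2304 - 26 ≡ 37; y = λ·(13 - 37) - 75 ≡ 18. → (37, 18)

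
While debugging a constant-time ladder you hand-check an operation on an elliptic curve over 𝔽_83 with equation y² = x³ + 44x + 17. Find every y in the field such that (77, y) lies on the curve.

none

x³ + 44x + 17 = 459938 ≡ 35 (mod 83).
35 is a non-residue mod 83; no y exists.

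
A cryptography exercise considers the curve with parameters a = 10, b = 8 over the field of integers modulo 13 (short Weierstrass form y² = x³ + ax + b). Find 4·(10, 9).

Write G = (10, 9).
Double-and-add on 4 = (100)₂. Start with G = (10, 9) for the leading 1-bit.
double: tangent at (10, 9): λ = (3·10² + 10)/(2·9) ≡ 11/5. 5⁻¹ ≡ 8 (mod 13) since 5·8 = 40 ≡ 1, so λ ≡ 11·8 ≡ 10.
  x = λ² - 10 - 10 = 100 - 20 ≡ 2; y = λ·(10 - 2) - 9 ≡ 6. → (2, 6)
double: tangent at (2, 6): λ = (3·2² + 10)/(2·6) ≡ 9/12. 12⁻¹ ≡ 12 (mod 13) since 12·12 = 144 ≡ 1, so λ ≡ 9·12 ≡ 4.
  x = λ² - 2 - 2 = 16 - 4 ≡ 12; y = λ·(2 - 12) - 6 ≡ 6. → (12, 6)

(12, 6)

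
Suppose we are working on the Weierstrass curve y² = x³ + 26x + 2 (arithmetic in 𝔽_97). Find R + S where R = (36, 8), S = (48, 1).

(36, 8) + (48, 1). λ = (1 - 8)/(48 - 36) ≡ 90/12 mod 97. 12⁻¹ ≡ 89 (mod 97), so λ ≡ 56.
  x = λ² - 36 - 48 = 3136 - 84 ≡ 45; y = λ·(36 - 45) - 8 ≡ 70. → (45, 70)

(45, 70)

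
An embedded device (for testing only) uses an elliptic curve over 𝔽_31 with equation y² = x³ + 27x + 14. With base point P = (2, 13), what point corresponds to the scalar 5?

Double-and-add on 5 = (101)₂. Start with P = (2, 13) for the leading 1-bit.
double: tangent at (2, 13): λ = (3·2² + 27)/(2·13) ≡ 8/26. 26⁻¹ ≡ 6 (mod 31), so λ ≡ 8·6 ≡ 17.
  x = λ² - 2 - 2 = 289 - 4 ≡ 6; y = λ·(2 - 6) - 13 ≡ 12. → (6, 12)
double: tangent at (6, 12): λ = (3·6² + 27)/(2·12) ≡ 11/24. 24⁻¹ ≡ 22 (mod 31), so λ ≡ 11·22 ≡ 25.
  x = λ² - 6 - 6 = 625 - 12 ≡ 24; y = λ·(6 - 24) - 12 ≡ 3. → (24, 3)
add P: (24, 3) + (2, 13). λ = (13 - 3)/(2 - 24) ≡ 10/9 mod 31. 9⁻¹ ≡ 7 (mod 31), so λ ≡ 8.
  x = λ² - 24 - 2 = 64 - 26 ≡ 7; y = λ·(24 - 7) - 3 ≡ 9. → (7, 9)

(7, 9)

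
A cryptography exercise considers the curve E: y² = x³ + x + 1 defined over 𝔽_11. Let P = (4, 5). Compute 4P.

Repeated addition: build up to 4P.
2P: tangent at (4, 5): λ = (3·4² + 1)/(2·5) ≡ 5/10. 10⁻¹ ≡ 10 (mod 11) since 10·10 = 100 ≡ 1, so λ ≡ 5·10 ≡ 6.
  x = λ² - 4 - 4 = 36 - 8 ≡ 6; y = λ·(4 - 6) - 5 ≡ 5. → (6, 5)
3P: (6, 5) + (4, 5). λ = (5 - 5)/(4 - 6) ≡ 0/9 mod 11. 9⁻¹ ≡ 5 (mod 11), so λ ≡ 0.
  x = λ² - 6 - 4 = 0 - 10 ≡ 1; y = λ·(6 - 1) - 5 ≡ 6. → (1, 6)
4P: (1, 6) + (4, 5). λ = (5 - 6)/(4 - 1) ≡ 10/3 mod 11. 3⁻¹ ≡ 4 (mod 11), so λ ≡ 7.
  x = λ² - 1 - 4 = 49 - 5 ≡ 0; y = λ·(1 - 0) - 6 ≡ 1. → (0, 1)

(0, 1)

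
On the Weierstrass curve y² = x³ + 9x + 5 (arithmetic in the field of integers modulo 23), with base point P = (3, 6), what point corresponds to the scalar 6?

O

Double-and-add on 6 = (110)₂. Start with P = (3, 6) for the leading 1-bit.
double: tangent at (3, 6): λ = (3·3² + 9)/(2·6) ≡ 13/12. 12⁻¹ ≡ 2 (mod 23) since 12·2 = 24 ≡ 1, so λ ≡ 13·2 ≡ 3.
  x = λ² - 3 - 3 = 9 - 6 ≡ 3; y = λ·(3 - 3) - 6 ≡ 17. → (3, 17)
add P: (3, 17) + (3, 6): same x and y₁ ≡ -y₂, so the sum is 𝒪.
double: 𝒪 + 𝒪 = 𝒪 (identity).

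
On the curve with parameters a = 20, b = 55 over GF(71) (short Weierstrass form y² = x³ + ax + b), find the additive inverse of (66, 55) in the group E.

(66, 16)

-(66, 55) = (66, -55 mod 71) = (66, 16).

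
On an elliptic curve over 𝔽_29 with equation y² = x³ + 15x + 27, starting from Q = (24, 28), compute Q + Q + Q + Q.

Double-and-add on 4 = (100)₂. Start with Q = (24, 28) for the leading 1-bit.
double: tangent at (24, 28): λ = (3·24² + 15)/(2·28) ≡ 3/27. 27⁻¹ ≡ 14 (mod 29) since 27·14 = 378 ≡ 1, so λ ≡ 3·14 ≡ 13.
  x = λ² - 24 - 24 = 169 - 48 ≡ 5; y = λ·(24 - 5) - 28 ≡ 16. → (5, 16)
double: tangent at (5, 16): λ = (3·5² + 15)/(2·16) ≡ 3/3. 3⁻¹ ≡ 10 (mod 29), so λ ≡ 3·10 ≡ 1.
  x = λ² - 5 - 5 = 1 - 10 ≡ 20; y = λ·(5 - 20) - 16 ≡ 27. → (20, 27)

(20, 27)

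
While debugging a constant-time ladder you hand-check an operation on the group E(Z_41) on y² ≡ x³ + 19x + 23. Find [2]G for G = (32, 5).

(14, 32)

tangent at (32, 5): λ = (3·32² + 19)/(2·5) ≡ 16/10. 10⁻¹ ≡ 37 (mod 41), so λ ≡ 16·37 ≡ 18.
  x = λ² - 32 - 32 = 324 - 64 ≡ 14; y = λ·(32 - 14) - 5 ≡ 32. → (14, 32)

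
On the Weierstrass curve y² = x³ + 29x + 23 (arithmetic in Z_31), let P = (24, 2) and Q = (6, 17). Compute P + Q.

(24, 2) + (6, 17). λ = (17 - 2)/(6 - 24) ≡ 15/13 mod 31. 13⁻¹ ≡ 12 (mod 31), so λ ≡ 25.
  x = λ² - 24 - 6 = 625 - 30 ≡ 6; y = λ·(24 - 6) - 2 ≡ 14. → (6, 14)

(6, 14)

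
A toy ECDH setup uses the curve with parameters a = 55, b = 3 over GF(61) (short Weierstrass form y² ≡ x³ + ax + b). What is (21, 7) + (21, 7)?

(53, 24)

tangent at (21, 7): λ = (3·21² + 55)/(2·7) ≡ 36/14. 14⁻¹ ≡ 48 (mod 61) since 14·48 = 672 ≡ 1, so λ ≡ 36·48 ≡ 20.
  x = λ² - 21 - 21 = 400 - 42 ≡ 53; y = λ·(21 - 53) - 7 ≡ 24. → (53, 24)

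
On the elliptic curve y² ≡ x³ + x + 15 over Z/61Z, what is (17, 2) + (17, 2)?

(24, 4)

tangent at (17, 2): λ = (3·17² + 1)/(2·2) ≡ 14/4. 4⁻¹ ≡ 46 (mod 61), so λ ≡ 14·46 ≡ 34.
  x = λ² - 17 - 17 = 1156 - 34 ≡ 24; y = λ·(17 - 24) - 2 ≡ 4. → (24, 4)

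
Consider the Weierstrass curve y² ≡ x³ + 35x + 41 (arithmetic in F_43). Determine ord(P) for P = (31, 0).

2

2P: (31, 0) + (31, 0): same x and y₁ ≡ -y₂, so the sum is ∞.
2P = ∞, so the order is 2.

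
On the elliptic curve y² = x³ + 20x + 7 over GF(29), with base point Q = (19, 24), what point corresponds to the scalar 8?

Double-and-add on 8 = (1000)₂. Start with Q = (19, 24) for the leading 1-bit.
double: tangent at (19, 24): λ = (3·19² + 20)/(2·24) ≡ 1/19. 19⁻¹ ≡ 26 (mod 29), so λ ≡ 1·26 ≡ 26.
  x = λ² - 19 - 19 = 676 - 38 ≡ 0; y = λ·(19 - 0) - 24 ≡ 6. → (0, 6)
double: tangent at (0, 6): λ = (3·0² + 20)/(2·6) ≡ 20/12. 12⁻¹ ≡ 17 (mod 29), so λ ≡ 20·17 ≡ 21.
  x = λ² - 0 - 0 = 441 - 0 ≡ 6; y = λ·(0 - 6) - 6 ≡ 13. → (6, 13)
double: tangent at (6, 13): λ = (3·6² + 20)/(2·13) ≡ 12/26. 26⁻¹ ≡ 19 (mod 29) since 26·19 = 494 ≡ 1, so λ ≡ 12·19 ≡ 25.
  x = λ² - 6 - 6 = 625 - 12 ≡ 4; y = λ·(6 - 4) - 13 ≡ 8. → (4, 8)

(4, 8)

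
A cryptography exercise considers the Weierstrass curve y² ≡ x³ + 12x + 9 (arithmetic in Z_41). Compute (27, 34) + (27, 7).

O

The two points share x = 27 and their y-coordinates satisfy 34 + 7 ≡ 0 (mod 41), so they are inverses. Their sum is 𝒪.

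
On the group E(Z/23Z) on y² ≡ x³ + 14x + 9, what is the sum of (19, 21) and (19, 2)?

The two points share x = 19 and their y-coordinates satisfy 21 + 2 ≡ 0 (mod 23), so they are inverses. Their sum is O.

O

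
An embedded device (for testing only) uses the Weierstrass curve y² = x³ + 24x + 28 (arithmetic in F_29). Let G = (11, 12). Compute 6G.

Double-and-add on 6 = (110)₂. Start with G = (11, 12) for the leading 1-bit.
double: tangent at (11, 12): λ = (3·11² + 24)/(2·12) ≡ 10/24. 24⁻¹ ≡ 23 (mod 29), so λ ≡ 10·23 ≡ 27.
  x = λ² - 11 - 11 = 729 - 22 ≡ 11; y = λ·(11 - 11) - 12 ≡ 17. → (11, 17)
add G: (11, 17) + (11, 12): same x and y₁ ≡ -y₂, so the sum is 𝒪.
double: 𝒪 + 𝒪 = 𝒪 (identity).

O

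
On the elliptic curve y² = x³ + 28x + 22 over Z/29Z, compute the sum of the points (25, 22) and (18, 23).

(25, 22) + (18, 23). λ = (23 - 22)/(18 - 25) ≡ 1/22 mod 29. 22⁻¹ ≡ 4 (mod 29), so λ ≡ 4.
  x = λ² - 25 - 18 = 16 - 43 ≡ 2; y = λ·(25 - 2) - 22 ≡ 12. → (2, 12)

(2, 12)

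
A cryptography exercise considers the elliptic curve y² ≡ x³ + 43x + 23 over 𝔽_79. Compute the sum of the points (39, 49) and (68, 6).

(39, 49) + (68, 6). λ = (6 - 49)/(68 - 39) ≡ 36/29 mod 79. 29⁻¹ ≡ 30 (mod 79) since 29·30 = 870 ≡ 1, so λ ≡ 53.
  x = λ² - 39 - 68 = 2809 - 107 ≡ 16; y = λ·(39 - 16) - 49 ≡ 64. → (16, 64)

(16, 64)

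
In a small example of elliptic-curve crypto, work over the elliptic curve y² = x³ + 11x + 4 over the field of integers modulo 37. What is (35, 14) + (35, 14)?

(32, 3)

tangent at (35, 14): λ = (3·35² + 11)/(2·14) ≡ 23/28. 28⁻¹ ≡ 4 (mod 37), so λ ≡ 23·4 ≡ 18.
  x = λ² - 35 - 35 = 324 - 70 ≡ 32; y = λ·(35 - 32) - 14 ≡ 3. → (32, 3)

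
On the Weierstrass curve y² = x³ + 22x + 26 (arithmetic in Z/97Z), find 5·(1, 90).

(24, 33)

Write Q = (1, 90).
Repeated addition: build up to 5Q.
2Q: tangent at (1, 90): λ = (3·1² + 22)/(2·90) ≡ 25/83. 83⁻¹ ≡ 90 (mod 97), so λ ≡ 25·90 ≡ 19.
  x = λ² - 1 - 1 = 361 - 2 ≡ 68; y = λ·(1 - 68) - 90 ≡ 92. → (68, 92)
3Q: (68, 92) + (1, 90). λ = (90 - 92)/(1 - 68) ≡ 95/30 mod 97. 30⁻¹ ≡ 55 (mod 97), so λ ≡ 84.
  x = λ² - 68 - 1 = 7056 - 69 ≡ 3; y = λ·(68 - 3) - 92 ≡ 33. → (3, 33)
4Q: (3, 33) + (1, 90). λ = (90 - 33)/(1 - 3) ≡ 57/95 mod 97. 95⁻¹ ≡ 48 (mod 97), so λ ≡ 20.
  x = λ² - 3 - 1 = 400 - 4 ≡ 8; y = λ·(3 - 8) - 33 ≡ 61. → (8, 61)
5Q: (8, 61) + (1, 90). λ = (90 - 61)/(1 - 8) ≡ 29/90 mod 97. 90⁻¹ ≡ 83 (mod 97), so λ ≡ 79.
  x = λ² - 8 - 1 = 6241 - 9 ≡ 24; y = λ·(8 - 24) - 61 ≡ 33. → (24, 33)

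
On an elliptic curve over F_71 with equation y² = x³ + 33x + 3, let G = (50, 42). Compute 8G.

(52, 16)

Double-and-add on 8 = (1000)₂. Start with G = (50, 42) for the leading 1-bit.
double: tangent at (50, 42): λ = (3·50² + 33)/(2·42) ≡ 7/13. 13⁻¹ ≡ 11 (mod 71) since 13·11 = 143 ≡ 1, so λ ≡ 7·11 ≡ 6.
  x = λ² - 50 - 50 = 36 - 100 ≡ 7; y = λ·(50 - 7) - 42 ≡ 3. → (7, 3)
double: tangent at (7, 3): λ = (3·7² + 33)/(2·3) ≡ 38/6. 6⁻¹ ≡ 12 (mod 71), so λ ≡ 38·12 ≡ 30.
  x = λ² - 7 - 7 = 900 - 14 ≡ 34; y = λ·(7 - 34) - 3 ≡ 39. → (34, 39)
double: tangent at (34, 39): λ = (3·34² + 33)/(2·39) ≡ 22/7. 7⁻¹ ≡ 61 (mod 71), so λ ≡ 22·61 ≡ 64.
  x = λ² - 34 - 34 = 4096 - 68 ≡ 52; y = λ·(34 - 52) - 39 ≡ 16. → (52, 16)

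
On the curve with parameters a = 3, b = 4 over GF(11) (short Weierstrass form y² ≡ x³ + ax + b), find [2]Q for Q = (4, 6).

tangent at (4, 6): λ = (3·4² + 3)/(2·6) ≡ 7/1. 1⁻¹ ≡ 1 (mod 11) since 1·1 = 1 ≡ 1, so λ ≡ 7·1 ≡ 7.
  x = λ² - 4 - 4 = 49 - 8 ≡ 8; y = λ·(4 - 8) - 6 ≡ 10. → (8, 10)

(8, 10)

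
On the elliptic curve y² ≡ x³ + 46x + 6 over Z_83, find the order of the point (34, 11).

2P: tangent at (34, 11): λ = (3·34² + 46)/(2·11) ≡ 28/22. 22⁻¹ ≡ 34 (mod 83) since 22·34 = 748 ≡ 1, so λ ≡ 28·34 ≡ 39.
  x = λ² - 34 - 34 = 1521 - 68 ≡ 42; y = λ·(34 - 42) - 11 ≡ 9. → (42, 9)
3P: (42, 9) + (34, 11). λ = (11 - 9)/(34 - 42) ≡ 2/75 mod 83. 75⁻¹ ≡ 31 (mod 83), so λ ≡ 62.
  x = λ² - 42 - 34 = 3844 - 76 ≡ 33; y = λ·(42 - 33) - 9 ≡ 51. → (33, 51)
4P: (33, 51) + (34, 11). λ = (11 - 51)/(34 - 33) ≡ 43/1 mod 83. 1⁻¹ ≡ 1 (mod 83) since 1·1 = 1 ≡ 1, so λ ≡ 43.
  x = λ² - 33 - 34 = 1849 - 67 ≡ 39; y = λ·(33 - 39) - 51 ≡ 23. → (39, 23)
5P: (39, 23) + (34, 11). λ = (11 - 23)/(34 - 39) ≡ 71/78 mod 83. 78⁻¹ ≡ 33 (mod 83), so λ ≡ 19.
  x = λ² - 39 - 34 = 361 - 73 ≡ 39; y = λ·(39 - 39) - 23 ≡ 60. → (39, 60)
6P: (39, 60) + (34, 11). λ = (11 - 60)/(34 - 39) ≡ 34/78 mod 83. 78⁻¹ ≡ 33 (mod 83), so λ ≡ 43.
  x = λ² - 39 - 34 = 1849 - 73 ≡ 33; y = λ·(39 - 33) - 60 ≡ 32. → (33, 32)
7P: (33, 32) + (34, 11). λ = (11 - 32)/(34 - 33) ≡ 62/1 mod 83. 1⁻¹ ≡ 1 (mod 83), so λ ≡ 62.
  x = λ² - 33 - 34 = 3844 - 67 ≡ 42; y = λ·(33 - 42) - 32 ≡ 74. → (42, 74)
8P: (42, 74) + (34, 11). λ = (11 - 74)/(34 - 42) ≡ 20/75 mod 83. 75⁻¹ ≡ 31 (mod 83) since 75·31 = 2325 ≡ 1, so λ ≡ 39.
  x = λ² - 42 - 34 = 1521 - 76 ≡ 34; y = λ·(42 - 34) - 74 ≡ 72. → (34, 72)
9P: (34, 72) + (34, 11): same x and y₁ ≡ -y₂, so the sum is 𝒪.
9P = 𝒪, so the order is 9.

9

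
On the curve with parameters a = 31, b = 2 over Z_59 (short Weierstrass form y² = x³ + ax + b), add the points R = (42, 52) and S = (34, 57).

(42, 52) + (34, 57). λ = (57 - 52)/(34 - 42) ≡ 5/51 mod 59. 51⁻¹ ≡ 22 (mod 59), so λ ≡ 51.
  x = λ² - 42 - 34 = 2601 - 76 ≡ 47; y = λ·(42 - 47) - 52 ≡ 47. → (47, 47)

(47, 47)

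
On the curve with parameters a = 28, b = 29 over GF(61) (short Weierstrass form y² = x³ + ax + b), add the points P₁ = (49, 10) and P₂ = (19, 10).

(54, 51)

(49, 10) + (19, 10). λ = (10 - 10)/(19 - 49) ≡ 0/31 mod 61. 31⁻¹ ≡ 2 (mod 61), so λ ≡ 0.
  x = λ² - 49 - 19 = 0 - 68 ≡ 54; y = λ·(49 - 54) - 10 ≡ 51. → (54, 51)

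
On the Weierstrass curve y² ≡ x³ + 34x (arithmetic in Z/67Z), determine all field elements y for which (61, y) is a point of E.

7, 60

x³ + 34x + 0 = 229055 ≡ 49 (mod 67).
Square roots of 49 mod 67: 7 and 60 (since 7² = 49 ≡ 49).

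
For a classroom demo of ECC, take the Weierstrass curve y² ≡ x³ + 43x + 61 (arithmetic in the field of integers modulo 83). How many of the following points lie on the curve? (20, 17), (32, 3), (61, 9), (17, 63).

(20, 17): 17² ≡ 40, rhs ≡ 40 → on.
(32, 3): 3² ≡ 9, rhs ≡ 9 → on.
(61, 9): 9² ≡ 81, rhs ≡ 4 → off.
(17, 63): 63² ≡ 68, rhs ≡ 61 → off.

2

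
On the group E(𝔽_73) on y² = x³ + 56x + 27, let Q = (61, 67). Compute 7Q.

(26, 15)

Double-and-add on 7 = (111)₂. Start with Q = (61, 67) for the leading 1-bit.
double: tangent at (61, 67): λ = (3·61² + 56)/(2·67) ≡ 50/61. 61⁻¹ ≡ 6 (mod 73) since 61·6 = 366 ≡ 1, so λ ≡ 50·6 ≡ 8.
  x = λ² - 61 - 61 = 64 - 122 ≡ 15; y = λ·(61 - 15) - 67 ≡ 9. → (15, 9)
add Q: (15, 9) + (61, 67). λ = (67 - 9)/(61 - 15) ≡ 58/46 mod 73. 46⁻¹ ≡ 27 (mod 73), so λ ≡ 33.
  x = λ² - 15 - 61 = 1089 - 76 ≡ 64; y = λ·(15 - 64) - 9 ≡ 53. → (64, 53)
double: tangent at (64, 53): λ = (3·64² + 56)/(2·53) ≡ 7/33. 33⁻¹ ≡ 31 (mod 73), so λ ≡ 7·31 ≡ 71.
  x = λ² - 64 - 64 = 5041 - 128 ≡ 22; y = λ·(64 - 22) - 53 ≡ 9. → (22, 9)
add Q: (22, 9) + (61, 67). λ = (67 - 9)/(61 - 22) ≡ 58/39 mod 73. 39⁻¹ ≡ 15 (mod 73), so λ ≡ 67.
  x = λ² - 22 - 61 = 4489 - 83 ≡ 26; y = λ·(22 - 26) - 9 ≡ 15. → (26, 15)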